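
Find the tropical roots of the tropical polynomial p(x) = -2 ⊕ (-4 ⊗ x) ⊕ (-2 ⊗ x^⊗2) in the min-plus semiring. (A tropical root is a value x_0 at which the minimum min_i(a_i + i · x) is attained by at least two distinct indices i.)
Roots: {-2, 2}

Each tropical root is a break point of the lower envelope of the lines y = a_i + i · x (there are 3 lines, with slopes 0, 1, ..., 2). Only the lines that attain the minimum somewhere contribute to roots; other lines are dominated. Here the surviving (envelope) indices are i = 2, i = 1, i = 0.
Intersections between consecutive envelope lines give the roots: for adjacent envelope indices i < j the intersection is x = (a_i − a_j) / (j − i). Reading off the sorted break points: {-2, 2}.
Verification: at each break x_0, at least two indices attain the minimum of min_i(a_i + i · x_0).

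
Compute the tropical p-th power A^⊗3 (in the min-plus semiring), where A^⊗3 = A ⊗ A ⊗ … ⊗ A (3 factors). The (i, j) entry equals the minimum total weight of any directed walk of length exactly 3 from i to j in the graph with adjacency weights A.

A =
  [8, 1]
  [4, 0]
A^⊗3 =
  [5, 1]
  [4, 0]

Each entry (A^⊗3)_ij equals the minimum over all length-3 walks i = v_0 → v_1 → … → v_3 = j of Σ_t A[v_t][v_{t+1}]. For example, for (i, j) = (0, 1) we minimise over 4 possible intermediate vertex sequences; the minimum is 1, attained along the walk 0 → 1 → 1 → 1.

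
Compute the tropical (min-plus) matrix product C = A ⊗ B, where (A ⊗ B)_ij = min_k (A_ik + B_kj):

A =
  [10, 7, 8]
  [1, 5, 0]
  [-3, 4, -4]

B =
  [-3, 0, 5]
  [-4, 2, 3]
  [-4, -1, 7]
A ⊗ B =
  [3, 7, 10]
  [-4, -1, 6]
  [-8, -5, 2]

Apply the min-plus product entry-by-entry:
  C[0][0] = min over k of (A[0][0] + B[0][0] = 10 + -3 = 7, A[0][1] + B[1][0] = 7 + -4 = 3, A[0][2] + B[2][0] = 8 + -4 = 4) = 3 (attained at k = 1)
  C[0][1] = min over k of (A[0][0] + B[0][1] = 10 + 0 = 10, A[0][1] + B[1][1] = 7 + 2 = 9, A[0][2] + B[2][1] = 8 + -1 = 7) = 7 (attained at k = 2)
  C[0][2] = min over k of (A[0][0] + B[0][2] = 10 + 5 = 15, A[0][1] + B[1][2] = 7 + 3 = 10, A[0][2] + B[2][2] = 8 + 7 = 15) = 10 (attained at k = 1)
  C[1][0] = min over k of (A[1][0] + B[0][0] = 1 + -3 = -2, A[1][1] + B[1][0] = 5 + -4 = 1, A[1][2] + B[2][0] = 0 + -4 = -4) = -4 (attained at k = 2)
  C[1][1] = min over k of (A[1][0] + B[0][1] = 1 + 0 = 1, A[1][1] + B[1][1] = 5 + 2 = 7, A[1][2] + B[2][1] = 0 + -1 = -1) = -1 (attained at k = 2)
  C[1][2] = min over k of (A[1][0] + B[0][2] = 1 + 5 = 6, A[1][1] + B[1][2] = 5 + 3 = 8, A[1][2] + B[2][2] = 0 + 7 = 7) = 6 (attained at k = 0)
  C[2][0] = min over k of (A[2][0] + B[0][0] = -3 + -3 = -6, A[2][1] + B[1][0] = 4 + -4 = 0, A[2][2] + B[2][0] = -4 + -4 = -8) = -8 (attained at k = 2)
  C[2][1] = min over k of (A[2][0] + B[0][1] = -3 + 0 = -3, A[2][1] + B[1][1] = 4 + 2 = 6, A[2][2] + B[2][1] = -4 + -1 = -5) = -5 (attained at k = 2)
  C[2][2] = min over k of (A[2][0] + B[0][2] = -3 + 5 = 2, A[2][1] + B[1][2] = 4 + 3 = 7, A[2][2] + B[2][2] = -4 + 7 = 3) = 2 (attained at k = 0)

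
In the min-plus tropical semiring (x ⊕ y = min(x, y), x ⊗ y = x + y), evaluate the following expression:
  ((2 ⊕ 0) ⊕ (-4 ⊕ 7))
((2 ⊕ 0) ⊕ (-4 ⊕ 7)) = -4

Expand innermost to outermost. Recall ⊕ takes the minimum of its arguments and ⊗ takes their sum. Working out the expression ((2 ⊕ 0) ⊕ (-4 ⊕ 7)) gives -4.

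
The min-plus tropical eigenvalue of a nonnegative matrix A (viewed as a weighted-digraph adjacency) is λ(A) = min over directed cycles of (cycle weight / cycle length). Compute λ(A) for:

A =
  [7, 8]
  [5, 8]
λ(A) = 13/2

Enumerate directed cycles and compute their means (weight / length). Sample:
  cycle 0 → 0: weight = 7, length = 1, mean = 7/1 ≈ 7.000
  cycle 1 → 1: weight = 8, length = 1, mean = 8/1 ≈ 8.000
  cycle 0 → 1 → 0: weight = 13, length = 2, mean = 13/2 ≈ 6.500
  cycle 1 → 0 → 1: weight = 13, length = 2, mean = 13/2 ≈ 6.500
Minimum mean = 6.500, attained e.g. along the cycle 0 → 1 → 0 with weight 13 and length 2. So λ(A) = 13/2 = 13/2.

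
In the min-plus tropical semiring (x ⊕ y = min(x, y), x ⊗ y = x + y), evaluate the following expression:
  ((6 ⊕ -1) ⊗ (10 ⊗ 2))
((6 ⊕ -1) ⊗ (10 ⊗ 2)) = 11

Expand innermost to outermost. Recall ⊕ takes the minimum of its arguments and ⊗ takes their sum. Working out the expression ((6 ⊕ -1) ⊗ (10 ⊗ 2)) gives 11.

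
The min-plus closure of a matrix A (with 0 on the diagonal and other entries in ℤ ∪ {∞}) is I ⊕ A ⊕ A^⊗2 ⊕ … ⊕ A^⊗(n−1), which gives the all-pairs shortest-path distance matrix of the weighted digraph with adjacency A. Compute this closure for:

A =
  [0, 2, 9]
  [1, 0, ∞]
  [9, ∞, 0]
Closure =
  [0, 2, 9]
  [1, 0, 10]
  [9, 11, 0]

This is the Floyd-Warshall all-pairs shortest-path computation. For each intermediate vertex k = 0, 1, …, 2, update dist[i][j] ← min(dist[i][j], dist[i][k] + dist[k][j]). The final matrix gives, for each (i, j), the minimum total weight of any directed path from i to j (possibly empty when i = j).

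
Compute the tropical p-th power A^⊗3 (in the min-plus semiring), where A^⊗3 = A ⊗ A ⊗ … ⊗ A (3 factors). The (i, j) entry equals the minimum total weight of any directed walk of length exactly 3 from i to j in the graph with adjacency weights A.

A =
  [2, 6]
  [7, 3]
A^⊗3 =
  [6, 10]
  [11, 9]

Each entry (A^⊗3)_ij equals the minimum over all length-3 walks i = v_0 → v_1 → … → v_3 = j of Σ_t A[v_t][v_{t+1}]. For example, for (i, j) = (0, 1) we minimise over 4 possible intermediate vertex sequences; the minimum is 10, attained along the walk 0 → 0 → 0 → 1.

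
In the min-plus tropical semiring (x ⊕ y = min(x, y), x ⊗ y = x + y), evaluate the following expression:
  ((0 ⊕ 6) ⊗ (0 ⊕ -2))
((0 ⊕ 6) ⊗ (0 ⊕ -2)) = -2

Expand innermost to outermost. Recall ⊕ takes the minimum of its arguments and ⊗ takes their sum. Working out the expression ((0 ⊕ 6) ⊗ (0 ⊕ -2)) gives -2.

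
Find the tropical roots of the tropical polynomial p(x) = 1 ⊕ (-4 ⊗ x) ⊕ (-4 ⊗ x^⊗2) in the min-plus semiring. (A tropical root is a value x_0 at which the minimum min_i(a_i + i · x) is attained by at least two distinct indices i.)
Roots: {0, 5}

Each tropical root is a break point of the lower envelope of the lines y = a_i + i · x (there are 3 lines, with slopes 0, 1, ..., 2). Only the lines that attain the minimum somewhere contribute to roots; other lines are dominated. Here the surviving (envelope) indices are i = 2, i = 1, i = 0.
Intersections between consecutive envelope lines give the roots: for adjacent envelope indices i < j the intersection is x = (a_i − a_j) / (j − i). Reading off the sorted break points: {0, 5}.
Verification: at each break x_0, at least two indices attain the minimum of min_i(a_i + i · x_0).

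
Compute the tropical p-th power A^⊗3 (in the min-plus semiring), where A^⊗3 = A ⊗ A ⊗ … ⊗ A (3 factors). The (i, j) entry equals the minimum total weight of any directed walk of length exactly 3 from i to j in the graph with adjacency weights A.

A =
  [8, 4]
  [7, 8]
A^⊗3 =
  [19, 15]
  [18, 19]

Each entry (A^⊗3)_ij equals the minimum over all length-3 walks i = v_0 → v_1 → … → v_3 = j of Σ_t A[v_t][v_{t+1}]. For example, for (i, j) = (0, 1) we minimise over 4 possible intermediate vertex sequences; the minimum is 15, attained along the walk 0 → 1 → 0 → 1.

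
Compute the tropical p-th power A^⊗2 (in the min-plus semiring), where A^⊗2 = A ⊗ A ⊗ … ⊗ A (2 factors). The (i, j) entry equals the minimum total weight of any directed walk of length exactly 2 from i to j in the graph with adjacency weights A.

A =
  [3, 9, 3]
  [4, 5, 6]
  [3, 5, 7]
A^⊗2 =
  [6, 8, 6]
  [7, 10, 7]
  [6, 10, 6]

Each entry (A^⊗2)_ij equals the minimum over all length-2 walks i = v_0 → v_1 → … → v_2 = j of Σ_t A[v_t][v_{t+1}]. For example, for (i, j) = (0, 2) we minimise over 3 possible intermediate vertex sequences; the minimum is 6, attained along the walk 0 → 0 → 2.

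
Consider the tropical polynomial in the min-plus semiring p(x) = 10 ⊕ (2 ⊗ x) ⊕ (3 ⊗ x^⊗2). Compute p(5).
p(5) = 7

A tropical monomial a ⊗ x^⊗i evaluates to a + i · x. Evaluating each term at x = 5:
  Term 0 contributes 10 + 0 · 5 = 10
  Term 1 contributes 2 + 1 · 5 = 7
  Term 2 contributes 3 + 2 · 5 = 13
p(5) = ⊕ of these = min[10, 7, 13] = 7.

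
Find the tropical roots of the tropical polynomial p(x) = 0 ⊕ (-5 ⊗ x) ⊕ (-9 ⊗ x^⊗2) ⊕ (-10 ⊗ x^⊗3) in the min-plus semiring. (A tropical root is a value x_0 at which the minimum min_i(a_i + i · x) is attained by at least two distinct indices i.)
Roots: {1, 4, 5}

Each tropical root is a break point of the lower envelope of the lines y = a_i + i · x (there are 4 lines, with slopes 0, 1, ..., 3). Only the lines that attain the minimum somewhere contribute to roots; other lines are dominated. Here the surviving (envelope) indices are i = 3, i = 2, i = 1, i = 0.
Intersections between consecutive envelope lines give the roots: for adjacent envelope indices i < j the intersection is x = (a_i − a_j) / (j − i). Reading off the sorted break points: {1, 4, 5}.
Verification: at each break x_0, at least two indices attain the minimum of min_i(a_i + i · x_0).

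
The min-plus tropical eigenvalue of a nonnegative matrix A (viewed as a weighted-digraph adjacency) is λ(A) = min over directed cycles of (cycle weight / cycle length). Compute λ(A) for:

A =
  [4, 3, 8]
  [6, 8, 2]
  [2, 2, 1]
λ(A) = 1

Enumerate directed cycles and compute their means (weight / length). Sample:
  cycle 0 → 0: weight = 4, length = 1, mean = 4/1 ≈ 4.000
  cycle 1 → 1: weight = 8, length = 1, mean = 8/1 ≈ 8.000
  cycle 2 → 2: weight = 1, length = 1, mean = 1/1 ≈ 1.000
  cycle 0 → 1 → 0: weight = 9, length = 2, mean = 9/2 ≈ 4.500
  cycle 0 → 2 → 0: weight = 10, length = 2, mean = 10/2 ≈ 5.000
  cycle 1 → 0 → 1: weight = 9, length = 2, mean = 9/2 ≈ 4.500
Minimum mean = 1.000, attained e.g. along the cycle 2 → 2 with weight 1 and length 1. So λ(A) = 1/1 = 1.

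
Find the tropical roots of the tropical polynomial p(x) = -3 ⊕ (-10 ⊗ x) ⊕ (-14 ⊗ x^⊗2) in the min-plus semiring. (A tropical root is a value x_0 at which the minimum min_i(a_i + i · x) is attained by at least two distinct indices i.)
Roots: {4, 7}

Each tropical root is a break point of the lower envelope of the lines y = a_i + i · x (there are 3 lines, with slopes 0, 1, ..., 2). Only the lines that attain the minimum somewhere contribute to roots; other lines are dominated. Here the surviving (envelope) indices are i = 2, i = 1, i = 0.
Intersections between consecutive envelope lines give the roots: for adjacent envelope indices i < j the intersection is x = (a_i − a_j) / (j − i). Reading off the sorted break points: {4, 7}.
Verification: at each break x_0, at least two indices attain the minimum of min_i(a_i + i · x_0).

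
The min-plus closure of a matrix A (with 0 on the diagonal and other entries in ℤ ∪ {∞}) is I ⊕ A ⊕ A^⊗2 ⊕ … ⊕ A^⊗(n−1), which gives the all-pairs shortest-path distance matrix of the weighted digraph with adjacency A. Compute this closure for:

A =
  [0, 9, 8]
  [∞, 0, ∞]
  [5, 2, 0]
Closure =
  [0, 9, 8]
  [∞, 0, ∞]
  [5, 2, 0]

This is the Floyd-Warshall all-pairs shortest-path computation. For each intermediate vertex k = 0, 1, …, 2, update dist[i][j] ← min(dist[i][j], dist[i][k] + dist[k][j]). The final matrix gives, for each (i, j), the minimum total weight of any directed path from i to j (possibly empty when i = j).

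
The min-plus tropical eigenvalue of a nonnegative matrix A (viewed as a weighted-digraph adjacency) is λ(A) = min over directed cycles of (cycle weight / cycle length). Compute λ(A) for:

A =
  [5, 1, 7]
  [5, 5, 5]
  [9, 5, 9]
λ(A) = 3

Enumerate directed cycles and compute their means (weight / length). Sample:
  cycle 0 → 0: weight = 5, length = 1, mean = 5/1 ≈ 5.000
  cycle 1 → 1: weight = 5, length = 1, mean = 5/1 ≈ 5.000
  cycle 2 → 2: weight = 9, length = 1, mean = 9/1 ≈ 9.000
  cycle 0 → 1 → 0: weight = 6, length = 2, mean = 6/2 ≈ 3.000
  cycle 0 → 2 → 0: weight = 16, length = 2, mean = 16/2 ≈ 8.000
  cycle 1 → 0 → 1: weight = 6, length = 2, mean = 6/2 ≈ 3.000
Minimum mean = 3.000, attained e.g. along the cycle 0 → 1 → 0 with weight 6 and length 2. So λ(A) = 6/2 = 3.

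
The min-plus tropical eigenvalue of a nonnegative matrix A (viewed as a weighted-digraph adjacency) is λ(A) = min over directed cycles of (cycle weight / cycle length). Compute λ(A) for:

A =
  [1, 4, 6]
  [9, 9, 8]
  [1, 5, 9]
λ(A) = 1

Enumerate directed cycles and compute their means (weight / length). Sample:
  cycle 0 → 0: weight = 1, length = 1, mean = 1/1 ≈ 1.000
  cycle 1 → 1: weight = 9, length = 1, mean = 9/1 ≈ 9.000
  cycle 2 → 2: weight = 9, length = 1, mean = 9/1 ≈ 9.000
  cycle 0 → 1 → 0: weight = 13, length = 2, mean = 13/2 ≈ 6.500
  cycle 0 → 2 → 0: weight = 7, length = 2, mean = 7/2 ≈ 3.500
  cycle 1 → 0 → 1: weight = 13, length = 2, mean = 13/2 ≈ 6.500
Minimum mean = 1.000, attained e.g. along the cycle 0 → 0 with weight 1 and length 1. So λ(A) = 1/1 = 1.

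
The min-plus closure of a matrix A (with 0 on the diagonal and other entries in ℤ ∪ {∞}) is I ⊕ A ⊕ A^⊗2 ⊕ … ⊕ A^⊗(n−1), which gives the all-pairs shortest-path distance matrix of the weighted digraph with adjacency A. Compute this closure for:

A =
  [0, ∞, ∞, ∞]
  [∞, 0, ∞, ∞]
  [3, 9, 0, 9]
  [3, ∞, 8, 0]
Closure =
  [0, ∞, ∞, ∞]
  [∞, 0, ∞, ∞]
  [3, 9, 0, 9]
  [3, 17, 8, 0]

This is the Floyd-Warshall all-pairs shortest-path computation. For each intermediate vertex k = 0, 1, …, 3, update dist[i][j] ← min(dist[i][j], dist[i][k] + dist[k][j]). The final matrix gives, for each (i, j), the minimum total weight of any directed path from i to j (possibly empty when i = j).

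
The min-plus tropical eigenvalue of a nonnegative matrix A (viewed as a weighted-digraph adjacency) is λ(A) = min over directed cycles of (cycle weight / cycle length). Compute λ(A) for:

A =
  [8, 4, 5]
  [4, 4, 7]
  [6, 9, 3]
λ(A) = 3

Enumerate directed cycles and compute their means (weight / length). Sample:
  cycle 0 → 0: weight = 8, length = 1, mean = 8/1 ≈ 8.000
  cycle 1 → 1: weight = 4, length = 1, mean = 4/1 ≈ 4.000
  cycle 2 → 2: weight = 3, length = 1, mean = 3/1 ≈ 3.000
  cycle 0 → 1 → 0: weight = 8, length = 2, mean = 8/2 ≈ 4.000
  cycle 0 → 2 → 0: weight = 11, length = 2, mean = 11/2 ≈ 5.500
  cycle 1 → 0 → 1: weight = 8, length = 2, mean = 8/2 ≈ 4.000
Minimum mean = 3.000, attained e.g. along the cycle 2 → 2 with weight 3 and length 1. So λ(A) = 3/1 = 3.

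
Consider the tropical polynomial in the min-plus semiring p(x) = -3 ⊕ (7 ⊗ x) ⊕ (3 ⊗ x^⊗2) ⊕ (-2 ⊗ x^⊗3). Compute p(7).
p(7) = -3

A tropical monomial a ⊗ x^⊗i evaluates to a + i · x. Evaluating each term at x = 7:
  Term 0 contributes -3 + 0 · 7 = -3
  Term 1 contributes 7 + 1 · 7 = 14
  Term 2 contributes 3 + 2 · 7 = 17
  Term 3 contributes -2 + 3 · 7 = 19
p(7) = ⊕ of these = min[-3, 14, 17, 19] = -3.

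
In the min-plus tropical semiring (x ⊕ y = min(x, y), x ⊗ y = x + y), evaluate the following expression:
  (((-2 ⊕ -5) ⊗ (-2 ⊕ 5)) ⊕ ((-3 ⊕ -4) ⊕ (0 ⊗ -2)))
(((-2 ⊕ -5) ⊗ (-2 ⊕ 5)) ⊕ ((-3 ⊕ -4) ⊕ (0 ⊗ -2))) = -7

Expand innermost to outermost. Recall ⊕ takes the minimum of its arguments and ⊗ takes their sum. Working out the expression (((-2 ⊕ -5) ⊗ (-2 ⊕ 5)) ⊕ ((-3 ⊕ -4) ⊕ (0 ⊗ -2))) gives -7.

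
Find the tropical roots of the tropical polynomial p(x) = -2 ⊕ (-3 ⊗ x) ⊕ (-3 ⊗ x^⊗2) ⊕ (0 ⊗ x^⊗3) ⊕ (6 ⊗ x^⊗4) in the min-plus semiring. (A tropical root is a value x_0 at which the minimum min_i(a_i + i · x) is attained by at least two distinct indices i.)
Roots: {-6, -3, 0, 1}

Each tropical root is a break point of the lower envelope of the lines y = a_i + i · x (there are 5 lines, with slopes 0, 1, ..., 4). Only the lines that attain the minimum somewhere contribute to roots; other lines are dominated. Here the surviving (envelope) indices are i = 4, i = 3, i = 2, i = 1, i = 0.
Intersections between consecutive envelope lines give the roots: for adjacent envelope indices i < j the intersection is x = (a_i − a_j) / (j − i). Reading off the sorted break points: {-6, -3, 0, 1}.
Verification: at each break x_0, at least two indices attain the minimum of min_i(a_i + i · x_0).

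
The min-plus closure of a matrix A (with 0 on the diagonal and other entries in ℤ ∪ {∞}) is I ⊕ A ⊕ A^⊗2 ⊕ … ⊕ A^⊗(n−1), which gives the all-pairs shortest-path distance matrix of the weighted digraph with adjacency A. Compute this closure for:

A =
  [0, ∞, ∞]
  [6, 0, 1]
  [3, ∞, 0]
Closure =
  [0, ∞, ∞]
  [4, 0, 1]
  [3, ∞, 0]

This is the Floyd-Warshall all-pairs shortest-path computation. For each intermediate vertex k = 0, 1, …, 2, update dist[i][j] ← min(dist[i][j], dist[i][k] + dist[k][j]). The final matrix gives, for each (i, j), the minimum total weight of any directed path from i to j (possibly empty when i = j).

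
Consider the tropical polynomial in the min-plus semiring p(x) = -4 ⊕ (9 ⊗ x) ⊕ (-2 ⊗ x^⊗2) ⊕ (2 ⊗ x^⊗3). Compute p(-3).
p(-3) = -8

A tropical monomial a ⊗ x^⊗i evaluates to a + i · x. Evaluating each term at x = -3:
  Term 0 contributes -4 + 0 · -3 = -4
  Term 1 contributes 9 + 1 · -3 = 6
  Term 2 contributes -2 + 2 · -3 = -8
  Term 3 contributes 2 + 3 · -3 = -7
p(-3) = ⊕ of these = min[-4, 6, -8, -7] = -8.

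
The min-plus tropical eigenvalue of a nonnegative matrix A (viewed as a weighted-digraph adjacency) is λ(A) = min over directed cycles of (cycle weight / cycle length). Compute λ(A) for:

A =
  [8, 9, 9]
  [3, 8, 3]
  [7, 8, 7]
λ(A) = 11/2

Enumerate directed cycles and compute their means (weight / length). Sample:
  cycle 0 → 0: weight = 8, length = 1, mean = 8/1 ≈ 8.000
  cycle 1 → 1: weight = 8, length = 1, mean = 8/1 ≈ 8.000
  cycle 2 → 2: weight = 7, length = 1, mean = 7/1 ≈ 7.000
  cycle 0 → 1 → 0: weight = 12, length = 2, mean = 12/2 ≈ 6.000
  cycle 0 → 2 → 0: weight = 16, length = 2, mean = 16/2 ≈ 8.000
  cycle 1 → 0 → 1: weight = 12, length = 2, mean = 12/2 ≈ 6.000
Minimum mean = 5.500, attained e.g. along the cycle 1 → 2 → 1 with weight 11 and length 2. So λ(A) = 11/2 = 11/2.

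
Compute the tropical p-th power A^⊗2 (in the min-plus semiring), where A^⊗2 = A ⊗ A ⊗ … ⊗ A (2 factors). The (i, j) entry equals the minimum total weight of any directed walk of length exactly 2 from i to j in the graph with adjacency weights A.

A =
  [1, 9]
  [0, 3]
A^⊗2 =
  [2, 10]
  [1, 6]

Each entry (A^⊗2)_ij equals the minimum over all length-2 walks i = v_0 → v_1 → … → v_2 = j of Σ_t A[v_t][v_{t+1}]. For example, for (i, j) = (0, 1) we minimise over 2 possible intermediate vertex sequences; the minimum is 10, attained along the walk 0 → 0 → 1.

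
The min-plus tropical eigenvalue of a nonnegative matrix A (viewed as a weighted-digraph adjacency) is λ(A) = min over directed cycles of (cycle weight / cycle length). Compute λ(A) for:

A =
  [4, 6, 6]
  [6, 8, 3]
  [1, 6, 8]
λ(A) = 10/3

Enumerate directed cycles and compute their means (weight / length). Sample:
  cycle 0 → 0: weight = 4, length = 1, mean = 4/1 ≈ 4.000
  cycle 1 → 1: weight = 8, length = 1, mean = 8/1 ≈ 8.000
  cycle 2 → 2: weight = 8, length = 1, mean = 8/1 ≈ 8.000
  cycle 0 → 1 → 0: weight = 12, length = 2, mean = 12/2 ≈ 6.000
  cycle 0 → 2 → 0: weight = 7, length = 2, mean = 7/2 ≈ 3.500
  cycle 1 → 0 → 1: weight = 12, length = 2, mean = 12/2 ≈ 6.000
Minimum mean = 3.333, attained e.g. along the cycle 0 → 1 → 2 → 0 with weight 10 and length 3. So λ(A) = 10/3 = 10/3.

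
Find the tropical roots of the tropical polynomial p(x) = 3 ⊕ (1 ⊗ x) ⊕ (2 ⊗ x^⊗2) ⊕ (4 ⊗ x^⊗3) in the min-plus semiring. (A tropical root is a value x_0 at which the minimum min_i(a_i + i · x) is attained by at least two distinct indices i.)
Roots: {-2, -1, 2}

Each tropical root is a break point of the lower envelope of the lines y = a_i + i · x (there are 4 lines, with slopes 0, 1, ..., 3). Only the lines that attain the minimum somewhere contribute to roots; other lines are dominated. Here the surviving (envelope) indices are i = 3, i = 2, i = 1, i = 0.
Intersections between consecutive envelope lines give the roots: for adjacent envelope indices i < j the intersection is x = (a_i − a_j) / (j − i). Reading off the sorted break points: {-2, -1, 2}.
Verification: at each break x_0, at least two indices attain the minimum of min_i(a_i + i · x_0).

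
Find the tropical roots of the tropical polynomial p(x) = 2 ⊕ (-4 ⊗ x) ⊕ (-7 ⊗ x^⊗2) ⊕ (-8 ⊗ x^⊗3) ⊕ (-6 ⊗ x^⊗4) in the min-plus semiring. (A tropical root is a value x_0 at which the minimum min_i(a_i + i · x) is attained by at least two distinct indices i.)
Roots: {-2, 1, 3, 6}

Each tropical root is a break point of the lower envelope of the lines y = a_i + i · x (there are 5 lines, with slopes 0, 1, ..., 4). Only the lines that attain the minimum somewhere contribute to roots; other lines are dominated. Here the surviving (envelope) indices are i = 4, i = 3, i = 2, i = 1, i = 0.
Intersections between consecutive envelope lines give the roots: for adjacent envelope indices i < j the intersection is x = (a_i − a_j) / (j − i). Reading off the sorted break points: {-2, 1, 3, 6}.
Verification: at each break x_0, at least two indices attain the minimum of min_i(a_i + i · x_0).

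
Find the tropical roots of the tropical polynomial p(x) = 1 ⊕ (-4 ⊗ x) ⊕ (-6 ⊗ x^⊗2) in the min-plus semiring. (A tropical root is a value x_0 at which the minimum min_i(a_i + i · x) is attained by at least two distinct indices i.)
Roots: {2, 5}

Each tropical root is a break point of the lower envelope of the lines y = a_i + i · x (there are 3 lines, with slopes 0, 1, ..., 2). Only the lines that attain the minimum somewhere contribute to roots; other lines are dominated. Here the surviving (envelope) indices are i = 2, i = 1, i = 0.
Intersections between consecutive envelope lines give the roots: for adjacent envelope indices i < j the intersection is x = (a_i − a_j) / (j − i). Reading off the sorted break points: {2, 5}.
Verification: at each break x_0, at least two indices attain the minimum of min_i(a_i + i · x_0).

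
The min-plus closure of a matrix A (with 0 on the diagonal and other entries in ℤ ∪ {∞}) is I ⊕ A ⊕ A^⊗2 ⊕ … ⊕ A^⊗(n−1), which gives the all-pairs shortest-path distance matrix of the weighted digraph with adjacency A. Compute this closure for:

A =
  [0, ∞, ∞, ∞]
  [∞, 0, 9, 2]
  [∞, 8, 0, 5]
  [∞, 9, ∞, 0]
Closure =
  [0, ∞, ∞, ∞]
  [∞, 0, 9, 2]
  [∞, 8, 0, 5]
  [∞, 9, 18, 0]

This is the Floyd-Warshall all-pairs shortest-path computation. For each intermediate vertex k = 0, 1, …, 3, update dist[i][j] ← min(dist[i][j], dist[i][k] + dist[k][j]). The final matrix gives, for each (i, j), the minimum total weight of any directed path from i to j (possibly empty when i = j).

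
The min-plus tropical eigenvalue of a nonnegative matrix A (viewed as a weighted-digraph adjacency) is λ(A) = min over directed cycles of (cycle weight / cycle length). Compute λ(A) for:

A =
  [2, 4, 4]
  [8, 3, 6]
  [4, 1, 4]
λ(A) = 2

Enumerate directed cycles and compute their means (weight / length). Sample:
  cycle 0 → 0: weight = 2, length = 1, mean = 2/1 ≈ 2.000
  cycle 1 → 1: weight = 3, length = 1, mean = 3/1 ≈ 3.000
  cycle 2 → 2: weight = 4, length = 1, mean = 4/1 ≈ 4.000
  cycle 0 → 1 → 0: weight = 12, length = 2, mean = 12/2 ≈ 6.000
  cycle 0 → 2 → 0: weight = 8, length = 2, mean = 8/2 ≈ 4.000
  cycle 1 → 0 → 1: weight = 12, length = 2, mean = 12/2 ≈ 6.000
Minimum mean = 2.000, attained e.g. along the cycle 0 → 0 with weight 2 and length 1. So λ(A) = 2/1 = 2.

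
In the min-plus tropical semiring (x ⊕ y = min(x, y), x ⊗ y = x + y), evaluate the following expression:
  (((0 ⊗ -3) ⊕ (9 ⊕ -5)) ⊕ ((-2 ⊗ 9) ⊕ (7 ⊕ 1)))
(((0 ⊗ -3) ⊕ (9 ⊕ -5)) ⊕ ((-2 ⊗ 9) ⊕ (7 ⊕ 1))) = -5

Expand innermost to outermost. Recall ⊕ takes the minimum of its arguments and ⊗ takes their sum. Working out the expression (((0 ⊗ -3) ⊕ (9 ⊕ -5)) ⊕ ((-2 ⊗ 9) ⊕ (7 ⊕ 1))) gives -5.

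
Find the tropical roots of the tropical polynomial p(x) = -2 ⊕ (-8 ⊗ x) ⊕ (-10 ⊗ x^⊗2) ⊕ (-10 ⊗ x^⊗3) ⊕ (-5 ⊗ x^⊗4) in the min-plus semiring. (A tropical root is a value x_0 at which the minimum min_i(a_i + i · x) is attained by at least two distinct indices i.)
Roots: {-5, 0, 2, 6}

Each tropical root is a break point of the lower envelope of the lines y = a_i + i · x (there are 5 lines, with slopes 0, 1, ..., 4). Only the lines that attain the minimum somewhere contribute to roots; other lines are dominated. Here the surviving (envelope) indices are i = 4, i = 3, i = 2, i = 1, i = 0.
Intersections between consecutive envelope lines give the roots: for adjacent envelope indices i < j the intersection is x = (a_i − a_j) / (j − i). Reading off the sorted break points: {-5, 0, 2, 6}.
Verification: at each break x_0, at least two indices attain the minimum of min_i(a_i + i · x_0).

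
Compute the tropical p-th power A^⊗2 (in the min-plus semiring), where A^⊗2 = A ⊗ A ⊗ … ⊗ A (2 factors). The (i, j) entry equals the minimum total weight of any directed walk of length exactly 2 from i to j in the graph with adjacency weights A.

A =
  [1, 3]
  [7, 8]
A^⊗2 =
  [2, 4]
  [8, 10]

Each entry (A^⊗2)_ij equals the minimum over all length-2 walks i = v_0 → v_1 → … → v_2 = j of Σ_t A[v_t][v_{t+1}]. For example, for (i, j) = (0, 1) we minimise over 2 possible intermediate vertex sequences; the minimum is 4, attained along the walk 0 → 0 → 1.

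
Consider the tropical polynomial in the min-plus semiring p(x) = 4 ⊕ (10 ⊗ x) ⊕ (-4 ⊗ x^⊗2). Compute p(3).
p(3) = 2

A tropical monomial a ⊗ x^⊗i evaluates to a + i · x. Evaluating each term at x = 3:
  Term 0 contributes 4 + 0 · 3 = 4
  Term 1 contributes 10 + 1 · 3 = 13
  Term 2 contributes -4 + 2 · 3 = 2
p(3) = ⊕ of these = min[4, 13, 2] = 2.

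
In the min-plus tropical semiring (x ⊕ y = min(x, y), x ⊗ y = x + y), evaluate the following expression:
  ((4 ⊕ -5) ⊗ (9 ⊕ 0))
((4 ⊕ -5) ⊗ (9 ⊕ 0)) = -5

Expand innermost to outermost. Recall ⊕ takes the minimum of its arguments and ⊗ takes their sum. Working out the expression ((4 ⊕ -5) ⊗ (9 ⊕ 0)) gives -5.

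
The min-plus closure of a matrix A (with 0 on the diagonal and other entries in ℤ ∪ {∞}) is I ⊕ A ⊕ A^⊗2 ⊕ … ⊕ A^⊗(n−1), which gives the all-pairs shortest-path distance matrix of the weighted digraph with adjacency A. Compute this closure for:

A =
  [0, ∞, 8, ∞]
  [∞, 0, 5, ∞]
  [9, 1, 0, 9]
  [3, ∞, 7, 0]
Closure =
  [0, 9, 8, 17]
  [14, 0, 5, 14]
  [9, 1, 0, 9]
  [3, 8, 7, 0]

This is the Floyd-Warshall all-pairs shortest-path computation. For each intermediate vertex k = 0, 1, …, 3, update dist[i][j] ← min(dist[i][j], dist[i][k] + dist[k][j]). The final matrix gives, for each (i, j), the minimum total weight of any directed path from i to j (possibly empty when i = j).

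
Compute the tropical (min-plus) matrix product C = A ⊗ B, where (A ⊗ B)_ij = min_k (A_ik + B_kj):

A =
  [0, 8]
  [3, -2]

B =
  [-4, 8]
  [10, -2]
A ⊗ B =
  [-4, 6]
  [-1, -4]

Apply the min-plus product entry-by-entry:
  C[0][0] = min over k of (A[0][0] + B[0][0] = 0 + -4 = -4, A[0][1] + B[1][0] = 8 + 10 = 18) = -4 (attained at k = 0)
  C[0][1] = min over k of (A[0][0] + B[0][1] = 0 + 8 = 8, A[0][1] + B[1][1] = 8 + -2 = 6) = 6 (attained at k = 1)
  C[1][0] = min over k of (A[1][0] + B[0][0] = 3 + -4 = -1, A[1][1] + B[1][0] = -2 + 10 = 8) = -1 (attained at k = 0)
  C[1][1] = min over k of (A[1][0] + B[0][1] = 3 + 8 = 11, A[1][1] + B[1][1] = -2 + -2 = -4) = -4 (attained at k = 1)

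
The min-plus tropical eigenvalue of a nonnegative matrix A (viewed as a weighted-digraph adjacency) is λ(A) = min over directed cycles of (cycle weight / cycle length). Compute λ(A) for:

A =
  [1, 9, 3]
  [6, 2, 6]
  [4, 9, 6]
λ(A) = 1

Enumerate directed cycles and compute their means (weight / length). Sample:
  cycle 0 → 0: weight = 1, length = 1, mean = 1/1 ≈ 1.000
  cycle 1 → 1: weight = 2, length = 1, mean = 2/1 ≈ 2.000
  cycle 2 → 2: weight = 6, length = 1, mean = 6/1 ≈ 6.000
  cycle 0 → 1 → 0: weight = 15, length = 2, mean = 15/2 ≈ 7.500
  cycle 0 → 2 → 0: weight = 7, length = 2, mean = 7/2 ≈ 3.500
  cycle 1 → 0 → 1: weight = 15, length = 2, mean = 15/2 ≈ 7.500
Minimum mean = 1.000, attained e.g. along the cycle 0 → 0 with weight 1 and length 1. So λ(A) = 1/1 = 1.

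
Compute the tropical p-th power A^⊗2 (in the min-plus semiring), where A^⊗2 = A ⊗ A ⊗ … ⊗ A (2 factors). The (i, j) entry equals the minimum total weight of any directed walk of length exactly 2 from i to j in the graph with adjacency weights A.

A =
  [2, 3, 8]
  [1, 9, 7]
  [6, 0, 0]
A^⊗2 =
  [4, 5, 8]
  [3, 4, 7]
  [1, 0, 0]

Each entry (A^⊗2)_ij equals the minimum over all length-2 walks i = v_0 → v_1 → … → v_2 = j of Σ_t A[v_t][v_{t+1}]. For example, for (i, j) = (0, 2) we minimise over 3 possible intermediate vertex sequences; the minimum is 8, attained along the walk 0 → 2 → 2.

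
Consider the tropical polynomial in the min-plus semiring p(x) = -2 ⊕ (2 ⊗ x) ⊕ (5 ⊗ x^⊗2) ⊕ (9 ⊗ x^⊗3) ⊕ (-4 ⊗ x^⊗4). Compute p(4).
p(4) = -2

A tropical monomial a ⊗ x^⊗i evaluates to a + i · x. Evaluating each term at x = 4:
  Term 0 contributes -2 + 0 · 4 = -2
  Term 1 contributes 2 + 1 · 4 = 6
  Term 2 contributes 5 + 2 · 4 = 13
  Term 3 contributes 9 + 3 · 4 = 21
  Term 4 contributes -4 + 4 · 4 = 12
p(4) = ⊕ of these = min[-2, 6, 13, 21, 12] = -2.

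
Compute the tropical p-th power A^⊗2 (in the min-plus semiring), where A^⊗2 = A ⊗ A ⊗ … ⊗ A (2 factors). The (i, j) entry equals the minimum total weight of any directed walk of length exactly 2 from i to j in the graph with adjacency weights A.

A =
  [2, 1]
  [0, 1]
A^⊗2 =
  [1, 2]
  [1, 1]

Each entry (A^⊗2)_ij equals the minimum over all length-2 walks i = v_0 → v_1 → … → v_2 = j of Σ_t A[v_t][v_{t+1}]. For example, for (i, j) = (0, 1) we minimise over 2 possible intermediate vertex sequences; the minimum is 2, attained along the walk 0 → 1 → 1.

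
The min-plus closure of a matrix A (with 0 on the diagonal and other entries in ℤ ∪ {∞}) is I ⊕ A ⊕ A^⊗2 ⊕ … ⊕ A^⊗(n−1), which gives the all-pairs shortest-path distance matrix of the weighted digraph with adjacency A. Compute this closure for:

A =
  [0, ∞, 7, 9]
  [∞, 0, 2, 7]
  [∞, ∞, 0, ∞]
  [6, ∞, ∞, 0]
Closure =
  [0, ∞, 7, 9]
  [13, 0, 2, 7]
  [∞, ∞, 0, ∞]
  [6, ∞, 13, 0]

This is the Floyd-Warshall all-pairs shortest-path computation. For each intermediate vertex k = 0, 1, …, 3, update dist[i][j] ← min(dist[i][j], dist[i][k] + dist[k][j]). The final matrix gives, for each (i, j), the minimum total weight of any directed path from i to j (possibly empty when i = j).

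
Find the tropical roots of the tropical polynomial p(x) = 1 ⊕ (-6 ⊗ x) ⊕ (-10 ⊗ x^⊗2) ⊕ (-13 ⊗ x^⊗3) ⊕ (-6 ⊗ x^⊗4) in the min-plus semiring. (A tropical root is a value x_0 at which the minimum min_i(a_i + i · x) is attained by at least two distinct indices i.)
Roots: {-7, 3, 4, 7}

Each tropical root is a break point of the lower envelope of the lines y = a_i + i · x (there are 5 lines, with slopes 0, 1, ..., 4). Only the lines that attain the minimum somewhere contribute to roots; other lines are dominated. Here the surviving (envelope) indices are i = 4, i = 3, i = 2, i = 1, i = 0.
Intersections between consecutive envelope lines give the roots: for adjacent envelope indices i < j the intersection is x = (a_i − a_j) / (j − i). Reading off the sorted break points: {-7, 3, 4, 7}.
Verification: at each break x_0, at least two indices attain the minimum of min_i(a_i + i · x_0).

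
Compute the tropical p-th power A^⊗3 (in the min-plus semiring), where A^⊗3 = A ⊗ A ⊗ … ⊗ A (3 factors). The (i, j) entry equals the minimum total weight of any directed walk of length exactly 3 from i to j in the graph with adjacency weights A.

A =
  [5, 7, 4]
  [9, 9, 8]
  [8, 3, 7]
A^⊗3 =
  [15, 12, 14]
  [19, 16, 18]
  [17, 14, 16]

Each entry (A^⊗3)_ij equals the minimum over all length-3 walks i = v_0 → v_1 → … → v_3 = j of Σ_t A[v_t][v_{t+1}]. For example, for (i, j) = (0, 2) we minimise over 9 possible intermediate vertex sequences; the minimum is 14, attained along the walk 0 → 0 → 0 → 2.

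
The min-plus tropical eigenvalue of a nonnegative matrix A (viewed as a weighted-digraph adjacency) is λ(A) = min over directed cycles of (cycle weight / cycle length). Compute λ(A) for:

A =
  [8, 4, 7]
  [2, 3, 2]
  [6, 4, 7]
λ(A) = 3

Enumerate directed cycles and compute their means (weight / length). Sample:
  cycle 0 → 0: weight = 8, length = 1, mean = 8/1 ≈ 8.000
  cycle 1 → 1: weight = 3, length = 1, mean = 3/1 ≈ 3.000
  cycle 2 → 2: weight = 7, length = 1, mean = 7/1 ≈ 7.000
  cycle 0 → 1 → 0: weight = 6, length = 2, mean = 6/2 ≈ 3.000
  cycle 0 → 2 → 0: weight = 13, length = 2, mean = 13/2 ≈ 6.500
  cycle 1 → 0 → 1: weight = 6, length = 2, mean = 6/2 ≈ 3.000
Minimum mean = 3.000, attained e.g. along the cycle 1 → 1 with weight 3 and length 1. So λ(A) = 3/1 = 3.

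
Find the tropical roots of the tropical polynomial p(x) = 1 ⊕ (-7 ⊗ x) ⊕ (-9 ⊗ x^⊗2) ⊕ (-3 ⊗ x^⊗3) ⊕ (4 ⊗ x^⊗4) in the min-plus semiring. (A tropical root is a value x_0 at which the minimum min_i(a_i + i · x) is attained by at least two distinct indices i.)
Roots: {-7, -6, 2, 8}

Each tropical root is a break point of the lower envelope of the lines y = a_i + i · x (there are 5 lines, with slopes 0, 1, ..., 4). Only the lines that attain the minimum somewhere contribute to roots; other lines are dominated. Here the surviving (envelope) indices are i = 4, i = 3, i = 2, i = 1, i = 0.
Intersections between consecutive envelope lines give the roots: for adjacent envelope indices i < j the intersection is x = (a_i − a_j) / (j − i). Reading off the sorted break points: {-7, -6, 2, 8}.
Verification: at each break x_0, at least two indices attain the minimum of min_i(a_i + i · x_0).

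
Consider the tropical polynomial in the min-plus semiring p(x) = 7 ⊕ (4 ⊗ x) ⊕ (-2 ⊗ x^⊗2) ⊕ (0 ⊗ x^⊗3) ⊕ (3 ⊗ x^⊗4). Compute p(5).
p(5) = 7

A tropical monomial a ⊗ x^⊗i evaluates to a + i · x. Evaluating each term at x = 5:
  Term 0 contributes 7 + 0 · 5 = 7
  Term 1 contributes 4 + 1 · 5 = 9
  Term 2 contributes -2 + 2 · 5 = 8
  Term 3 contributes 0 + 3 · 5 = 15
  Term 4 contributes 3 + 4 · 5 = 23
p(5) = ⊕ of these = min[7, 9, 8, 15, 23] = 7.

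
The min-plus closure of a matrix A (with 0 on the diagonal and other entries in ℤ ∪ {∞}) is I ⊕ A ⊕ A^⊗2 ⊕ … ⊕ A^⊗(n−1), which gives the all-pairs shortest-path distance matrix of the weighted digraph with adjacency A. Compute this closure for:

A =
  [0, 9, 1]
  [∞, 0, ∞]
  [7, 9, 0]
Closure =
  [0, 9, 1]
  [∞, 0, ∞]
  [7, 9, 0]

This is the Floyd-Warshall all-pairs shortest-path computation. For each intermediate vertex k = 0, 1, …, 2, update dist[i][j] ← min(dist[i][j], dist[i][k] + dist[k][j]). The final matrix gives, for each (i, j), the minimum total weight of any directed path from i to j (possibly empty when i = j).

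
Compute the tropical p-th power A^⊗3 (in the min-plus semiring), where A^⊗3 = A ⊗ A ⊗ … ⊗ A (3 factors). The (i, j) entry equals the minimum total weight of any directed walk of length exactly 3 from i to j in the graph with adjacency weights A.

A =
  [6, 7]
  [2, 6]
A^⊗3 =
  [15, 16]
  [11, 15]

Each entry (A^⊗3)_ij equals the minimum over all length-3 walks i = v_0 → v_1 → … → v_3 = j of Σ_t A[v_t][v_{t+1}]. For example, for (i, j) = (0, 1) we minimise over 4 possible intermediate vertex sequences; the minimum is 16, attained along the walk 0 → 1 → 0 → 1.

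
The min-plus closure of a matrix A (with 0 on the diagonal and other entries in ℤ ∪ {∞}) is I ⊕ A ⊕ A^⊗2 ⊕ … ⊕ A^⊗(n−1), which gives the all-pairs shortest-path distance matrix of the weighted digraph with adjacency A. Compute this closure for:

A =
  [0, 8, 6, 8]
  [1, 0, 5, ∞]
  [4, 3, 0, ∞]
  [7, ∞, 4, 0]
Closure =
  [0, 8, 6, 8]
  [1, 0, 5, 9]
  [4, 3, 0, 12]
  [7, 7, 4, 0]

This is the Floyd-Warshall all-pairs shortest-path computation. For each intermediate vertex k = 0, 1, …, 3, update dist[i][j] ← min(dist[i][j], dist[i][k] + dist[k][j]). The final matrix gives, for each (i, j), the minimum total weight of any directed path from i to j (possibly empty when i = j).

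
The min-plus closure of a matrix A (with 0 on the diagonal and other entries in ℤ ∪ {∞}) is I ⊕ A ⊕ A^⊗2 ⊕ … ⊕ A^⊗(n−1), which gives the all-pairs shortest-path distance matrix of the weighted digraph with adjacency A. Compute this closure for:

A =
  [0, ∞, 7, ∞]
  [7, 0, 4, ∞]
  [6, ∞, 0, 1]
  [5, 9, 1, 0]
Closure =
  [0, 17, 7, 8]
  [7, 0, 4, 5]
  [6, 10, 0, 1]
  [5, 9, 1, 0]

This is the Floyd-Warshall all-pairs shortest-path computation. For each intermediate vertex k = 0, 1, …, 3, update dist[i][j] ← min(dist[i][j], dist[i][k] + dist[k][j]). The final matrix gives, for each (i, j), the minimum total weight of any directed path from i to j (possibly empty when i = j).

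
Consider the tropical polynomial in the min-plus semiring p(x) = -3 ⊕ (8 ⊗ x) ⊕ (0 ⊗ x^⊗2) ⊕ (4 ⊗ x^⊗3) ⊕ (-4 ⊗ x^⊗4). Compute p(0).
p(0) = -4

A tropical monomial a ⊗ x^⊗i evaluates to a + i · x. Evaluating each term at x = 0:
  Term 0 contributes -3 + 0 · 0 = -3
  Term 1 contributes 8 + 1 · 0 = 8
  Term 2 contributes 0 + 2 · 0 = 0
  Term 3 contributes 4 + 3 · 0 = 4
  Term 4 contributes -4 + 4 · 0 = -4
p(0) = ⊕ of these = min[-3, 8, 0, 4, -4] = -4.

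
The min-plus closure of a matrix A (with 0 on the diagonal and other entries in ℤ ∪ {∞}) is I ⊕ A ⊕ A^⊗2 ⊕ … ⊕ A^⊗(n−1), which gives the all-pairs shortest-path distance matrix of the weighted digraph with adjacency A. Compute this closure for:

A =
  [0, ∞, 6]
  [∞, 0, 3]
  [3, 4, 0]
Closure =
  [0, 10, 6]
  [6, 0, 3]
  [3, 4, 0]

This is the Floyd-Warshall all-pairs shortest-path computation. For each intermediate vertex k = 0, 1, …, 2, update dist[i][j] ← min(dist[i][j], dist[i][k] + dist[k][j]). The final matrix gives, for each (i, j), the minimum total weight of any directed path from i to j (possibly empty when i = j).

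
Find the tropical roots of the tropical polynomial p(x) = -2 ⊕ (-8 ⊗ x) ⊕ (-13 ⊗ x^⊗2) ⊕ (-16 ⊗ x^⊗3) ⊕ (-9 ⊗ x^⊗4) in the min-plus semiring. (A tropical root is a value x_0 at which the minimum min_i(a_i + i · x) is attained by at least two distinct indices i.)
Roots: {-7, 3, 5, 6}

Each tropical root is a break point of the lower envelope of the lines y = a_i + i · x (there are 5 lines, with slopes 0, 1, ..., 4). Only the lines that attain the minimum somewhere contribute to roots; other lines are dominated. Here the surviving (envelope) indices are i = 4, i = 3, i = 2, i = 1, i = 0.
Intersections between consecutive envelope lines give the roots: for adjacent envelope indices i < j the intersection is x = (a_i − a_j) / (j − i). Reading off the sorted break points: {-7, 3, 5, 6}.
Verification: at each break x_0, at least two indices attain the minimum of min_i(a_i + i · x_0).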